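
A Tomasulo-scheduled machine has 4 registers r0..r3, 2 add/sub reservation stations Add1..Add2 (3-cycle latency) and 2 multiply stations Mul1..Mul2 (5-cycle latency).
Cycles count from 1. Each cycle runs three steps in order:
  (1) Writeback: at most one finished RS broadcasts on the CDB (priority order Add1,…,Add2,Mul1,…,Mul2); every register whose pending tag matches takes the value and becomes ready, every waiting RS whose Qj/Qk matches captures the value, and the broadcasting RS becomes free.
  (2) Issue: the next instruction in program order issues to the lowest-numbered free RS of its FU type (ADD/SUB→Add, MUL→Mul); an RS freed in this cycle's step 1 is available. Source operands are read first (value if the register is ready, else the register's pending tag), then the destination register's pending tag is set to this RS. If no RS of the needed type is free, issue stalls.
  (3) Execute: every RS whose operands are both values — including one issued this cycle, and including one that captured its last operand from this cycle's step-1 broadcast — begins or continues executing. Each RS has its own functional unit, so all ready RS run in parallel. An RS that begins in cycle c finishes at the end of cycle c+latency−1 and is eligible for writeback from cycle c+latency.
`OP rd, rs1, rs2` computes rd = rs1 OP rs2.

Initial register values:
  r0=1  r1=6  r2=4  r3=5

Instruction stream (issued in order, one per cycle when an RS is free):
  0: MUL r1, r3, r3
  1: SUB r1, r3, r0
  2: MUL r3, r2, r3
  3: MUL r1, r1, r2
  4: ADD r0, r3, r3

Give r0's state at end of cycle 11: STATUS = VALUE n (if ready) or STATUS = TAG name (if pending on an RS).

cycle 1: issue MUL r1<-Mul1 // r0:1,r1:Mul1,r2:4,r3:5
cycle 2: issue SUB r1<-Add1 // r0:1,r1:Add1,r2:4,r3:5
cycle 3: issue MUL r3<-Mul2 // r0:1,r1:Add1,r2:4,r3:Mul2
cycle 4: stall // r0:1,r1:Add1,r2:4,r3:Mul2
cycle 5: CDB Add1=4; stall // r0:1,r1:4,r2:4,r3:Mul2
cycle 6: CDB Mul1=25; issue MUL r1<-Mul1 // r0:1,r1:Mul1,r2:4,r3:Mul2
cycle 7: issue ADD r0<-Add1 // r0:Add1,r1:Mul1,r2:4,r3:Mul2
cycle 8: CDB Mul2=20 // r0:Add1,r1:Mul1,r2:4,r3:20
cycle 9: - // r0:Add1,r1:Mul1,r2:4,r3:20
cycle 10: - // r0:Add1,r1:Mul1,r2:4,r3:20
cycle 11: CDB Add1=40 // r0:40,r1:Mul1,r2:4,r3:20

STATUS = VALUE 40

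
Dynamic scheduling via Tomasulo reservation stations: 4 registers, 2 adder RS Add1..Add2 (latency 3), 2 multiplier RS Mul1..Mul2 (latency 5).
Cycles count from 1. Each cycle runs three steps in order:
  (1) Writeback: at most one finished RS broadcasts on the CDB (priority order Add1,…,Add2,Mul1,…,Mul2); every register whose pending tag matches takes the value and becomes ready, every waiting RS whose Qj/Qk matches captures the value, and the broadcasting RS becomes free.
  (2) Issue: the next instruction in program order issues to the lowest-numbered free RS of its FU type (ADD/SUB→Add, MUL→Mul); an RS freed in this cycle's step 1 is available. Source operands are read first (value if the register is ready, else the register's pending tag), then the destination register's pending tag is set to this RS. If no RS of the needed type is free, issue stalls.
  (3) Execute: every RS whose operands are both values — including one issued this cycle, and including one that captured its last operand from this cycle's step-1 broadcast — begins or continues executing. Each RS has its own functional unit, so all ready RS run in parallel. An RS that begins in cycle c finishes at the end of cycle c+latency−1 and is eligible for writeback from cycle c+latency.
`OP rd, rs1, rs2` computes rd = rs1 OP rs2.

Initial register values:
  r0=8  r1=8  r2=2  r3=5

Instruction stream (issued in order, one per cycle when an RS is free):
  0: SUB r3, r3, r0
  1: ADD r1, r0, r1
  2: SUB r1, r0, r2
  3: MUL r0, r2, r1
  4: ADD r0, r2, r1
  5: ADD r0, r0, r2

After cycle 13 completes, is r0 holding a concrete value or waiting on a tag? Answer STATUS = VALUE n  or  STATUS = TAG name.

  c1: issue SUB r3<-Add1  regs: r0:8,r1:8,r2:2,r3:Add1
  c2: issue ADD r1<-Add2  regs: r0:8,r1:Add2,r2:2,r3:Add1
  c3: stall  regs: r0:8,r1:Add2,r2:2,r3:Add1
  c4: CDB Add1=-3; issue SUB r1<-Add1  regs: r0:8,r1:Add1,r2:2,r3:-3
  c5: CDB Add2=16; issue MUL r0<-Mul1  regs: r0:Mul1,r1:Add1,r2:2,r3:-3
  c6: issue ADD r0<-Add2  regs: r0:Add2,r1:Add1,r2:2,r3:-3
  c7: CDB Add1=6; issue ADD r0<-Add1  regs: r0:Add1,r1:6,r2:2,r3:-3
  c8: -  regs: r0:Add1,r1:6,r2:2,r3:-3
  c9: -  regs: r0:Add1,r1:6,r2:2,r3:-3
  c10: CDB Add2=8  regs: r0:Add1,r1:6,r2:2,r3:-3
  c11: -  regs: r0:Add1,r1:6,r2:2,r3:-3
  c12: CDB Mul1=12  regs: r0:Add1,r1:6,r2:2,r3:-3
  c13: CDB Add1=10  regs: r0:10,r1:6,r2:2,r3:-3

STATUS = VALUE 10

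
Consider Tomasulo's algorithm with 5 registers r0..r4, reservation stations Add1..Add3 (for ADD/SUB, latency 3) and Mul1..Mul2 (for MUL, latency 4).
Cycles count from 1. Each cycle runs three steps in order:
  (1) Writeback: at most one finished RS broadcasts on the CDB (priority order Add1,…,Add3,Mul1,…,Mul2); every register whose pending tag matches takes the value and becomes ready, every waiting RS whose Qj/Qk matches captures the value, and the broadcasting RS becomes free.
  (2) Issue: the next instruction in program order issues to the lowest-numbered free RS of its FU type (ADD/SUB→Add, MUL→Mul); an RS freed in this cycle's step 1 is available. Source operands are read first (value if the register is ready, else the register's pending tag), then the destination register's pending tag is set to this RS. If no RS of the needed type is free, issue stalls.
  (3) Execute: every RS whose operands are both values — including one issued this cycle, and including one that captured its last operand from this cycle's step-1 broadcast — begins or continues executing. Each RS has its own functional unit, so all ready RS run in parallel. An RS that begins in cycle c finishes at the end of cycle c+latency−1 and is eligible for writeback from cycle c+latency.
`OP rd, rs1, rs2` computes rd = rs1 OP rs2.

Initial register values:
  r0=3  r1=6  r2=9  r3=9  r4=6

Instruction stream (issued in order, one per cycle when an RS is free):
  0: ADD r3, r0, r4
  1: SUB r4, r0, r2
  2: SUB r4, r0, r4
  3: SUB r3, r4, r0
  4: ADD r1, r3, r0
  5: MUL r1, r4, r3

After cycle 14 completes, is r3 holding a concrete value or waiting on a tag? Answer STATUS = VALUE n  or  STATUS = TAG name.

STATUS = VALUE 6

c1: issue ADD r3<-Add1 | r0:3,r1:6,r2:9,r3:Add1,r4:6
c2: issue SUB r4<-Add2 | r0:3,r1:6,r2:9,r3:Add1,r4:Add2
c3: issue SUB r4<-Add3 | r0:3,r1:6,r2:9,r3:Add1,r4:Add3
c4: CDB Add1=9; issue SUB r3<-Add1 | r0:3,r1:6,r2:9,r3:Add1,r4:Add3
c5: CDB Add2=-6; issue ADD r1<-Add2 | r0:3,r1:Add2,r2:9,r3:Add1,r4:Add3
c6: issue MUL r1<-Mul1 | r0:3,r1:Mul1,r2:9,r3:Add1,r4:Add3
c7: - | r0:3,r1:Mul1,r2:9,r3:Add1,r4:Add3
c8: CDB Add3=9 | r0:3,r1:Mul1,r2:9,r3:Add1,r4:9
c9: - | r0:3,r1:Mul1,r2:9,r3:Add1,r4:9
c10: - | r0:3,r1:Mul1,r2:9,r3:Add1,r4:9
c11: CDB Add1=6 | r0:3,r1:Mul1,r2:9,r3:6,r4:9
c12: - | r0:3,r1:Mul1,r2:9,r3:6,r4:9
c13: - | r0:3,r1:Mul1,r2:9,r3:6,r4:9
c14: CDB Add2=9 | r0:3,r1:Mul1,r2:9,r3:6,r4:9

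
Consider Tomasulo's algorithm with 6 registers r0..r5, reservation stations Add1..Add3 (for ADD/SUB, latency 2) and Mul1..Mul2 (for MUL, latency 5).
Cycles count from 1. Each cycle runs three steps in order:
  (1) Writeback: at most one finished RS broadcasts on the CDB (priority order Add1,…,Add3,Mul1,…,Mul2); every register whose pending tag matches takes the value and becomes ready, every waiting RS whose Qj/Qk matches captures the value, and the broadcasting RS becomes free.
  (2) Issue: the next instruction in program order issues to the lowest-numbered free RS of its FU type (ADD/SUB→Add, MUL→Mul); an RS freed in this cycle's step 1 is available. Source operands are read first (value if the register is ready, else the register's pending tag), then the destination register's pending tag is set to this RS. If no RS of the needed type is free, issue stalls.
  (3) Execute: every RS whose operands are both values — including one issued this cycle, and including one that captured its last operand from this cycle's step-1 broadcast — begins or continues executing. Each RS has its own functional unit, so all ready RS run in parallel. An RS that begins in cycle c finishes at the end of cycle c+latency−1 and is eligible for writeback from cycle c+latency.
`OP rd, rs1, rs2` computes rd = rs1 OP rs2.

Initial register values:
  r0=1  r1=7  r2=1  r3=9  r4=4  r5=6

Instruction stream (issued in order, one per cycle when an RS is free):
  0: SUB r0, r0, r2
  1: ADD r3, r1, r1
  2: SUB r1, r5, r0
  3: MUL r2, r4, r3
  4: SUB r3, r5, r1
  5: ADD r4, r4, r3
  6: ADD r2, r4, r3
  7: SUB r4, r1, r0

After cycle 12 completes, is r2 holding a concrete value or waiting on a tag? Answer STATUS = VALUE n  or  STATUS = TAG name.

STATUS = VALUE 4

c1: issue SUB r0<-Add1 | r0:Add1,r1:7,r2:1,r3:9,r4:4,r5:6
c2: issue ADD r3<-Add2 | r0:Add1,r1:7,r2:1,r3:Add2,r4:4,r5:6
c3: CDB Add1=0; issue SUB r1<-Add1 | r0:0,r1:Add1,r2:1,r3:Add2,r4:4,r5:6
c4: CDB Add2=14; issue MUL r2<-Mul1 | r0:0,r1:Add1,r2:Mul1,r3:14,r4:4,r5:6
c5: CDB Add1=6; issue SUB r3<-Add1 | r0:0,r1:6,r2:Mul1,r3:Add1,r4:4,r5:6
c6: issue ADD r4<-Add2 | r0:0,r1:6,r2:Mul1,r3:Add1,r4:Add2,r5:6
c7: CDB Add1=0; issue ADD r2<-Add1 | r0:0,r1:6,r2:Add1,r3:0,r4:Add2,r5:6
c8: issue SUB r4<-Add3 | r0:0,r1:6,r2:Add1,r3:0,r4:Add3,r5:6
c9: CDB Add2=4 | r0:0,r1:6,r2:Add1,r3:0,r4:Add3,r5:6
c10: CDB Add3=6 | r0:0,r1:6,r2:Add1,r3:0,r4:6,r5:6
c11: CDB Add1=4 | r0:0,r1:6,r2:4,r3:0,r4:6,r5:6
c12: CDB Mul1=56 | r0:0,r1:6,r2:4,r3:0,r4:6,r5:6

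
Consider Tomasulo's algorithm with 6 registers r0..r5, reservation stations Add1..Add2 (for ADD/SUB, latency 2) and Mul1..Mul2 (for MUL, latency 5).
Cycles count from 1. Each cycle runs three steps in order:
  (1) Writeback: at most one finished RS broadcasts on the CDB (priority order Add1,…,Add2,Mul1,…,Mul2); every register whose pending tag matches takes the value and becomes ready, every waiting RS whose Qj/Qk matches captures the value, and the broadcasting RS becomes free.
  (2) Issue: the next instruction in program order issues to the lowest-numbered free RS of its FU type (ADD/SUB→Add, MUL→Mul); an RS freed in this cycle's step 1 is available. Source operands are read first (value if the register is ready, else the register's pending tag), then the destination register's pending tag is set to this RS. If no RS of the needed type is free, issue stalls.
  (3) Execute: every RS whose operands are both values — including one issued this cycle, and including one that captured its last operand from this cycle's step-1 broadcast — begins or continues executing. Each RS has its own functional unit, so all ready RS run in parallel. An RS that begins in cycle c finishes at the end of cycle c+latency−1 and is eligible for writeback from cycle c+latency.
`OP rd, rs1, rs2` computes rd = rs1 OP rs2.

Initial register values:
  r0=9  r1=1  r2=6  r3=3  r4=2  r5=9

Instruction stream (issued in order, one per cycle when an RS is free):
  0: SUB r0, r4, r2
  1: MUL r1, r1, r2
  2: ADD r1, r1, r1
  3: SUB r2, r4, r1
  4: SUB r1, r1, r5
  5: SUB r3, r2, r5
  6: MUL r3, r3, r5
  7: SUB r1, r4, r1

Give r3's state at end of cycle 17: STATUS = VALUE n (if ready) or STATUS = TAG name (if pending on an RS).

c1: issue SUB r0<-Add1 | r0:Add1,r1:1,r2:6,r3:3,r4:2,r5:9
c2: issue MUL r1<-Mul1 | r0:Add1,r1:Mul1,r2:6,r3:3,r4:2,r5:9
c3: CDB Add1=-4; issue ADD r1<-Add1 | r0:-4,r1:Add1,r2:6,r3:3,r4:2,r5:9
c4: issue SUB r2<-Add2 | r0:-4,r1:Add1,r2:Add2,r3:3,r4:2,r5:9
c5: stall | r0:-4,r1:Add1,r2:Add2,r3:3,r4:2,r5:9
c6: stall | r0:-4,r1:Add1,r2:Add2,r3:3,r4:2,r5:9
c7: CDB Mul1=6; stall | r0:-4,r1:Add1,r2:Add2,r3:3,r4:2,r5:9
c8: stall | r0:-4,r1:Add1,r2:Add2,r3:3,r4:2,r5:9
c9: CDB Add1=12; issue SUB r1<-Add1 | r0:-4,r1:Add1,r2:Add2,r3:3,r4:2,r5:9
c10: stall | r0:-4,r1:Add1,r2:Add2,r3:3,r4:2,r5:9
c11: CDB Add1=3; issue SUB r3<-Add1 | r0:-4,r1:3,r2:Add2,r3:Add1,r4:2,r5:9
c12: CDB Add2=-10; issue MUL r3<-Mul1 | r0:-4,r1:3,r2:-10,r3:Mul1,r4:2,r5:9
c13: issue SUB r1<-Add2 | r0:-4,r1:Add2,r2:-10,r3:Mul1,r4:2,r5:9
c14: CDB Add1=-19 | r0:-4,r1:Add2,r2:-10,r3:Mul1,r4:2,r5:9
c15: CDB Add2=-1 | r0:-4,r1:-1,r2:-10,r3:Mul1,r4:2,r5:9
c16: - | r0:-4,r1:-1,r2:-10,r3:Mul1,r4:2,r5:9
c17: - | r0:-4,r1:-1,r2:-10,r3:Mul1,r4:2,r5:9

STATUS = TAG Mul1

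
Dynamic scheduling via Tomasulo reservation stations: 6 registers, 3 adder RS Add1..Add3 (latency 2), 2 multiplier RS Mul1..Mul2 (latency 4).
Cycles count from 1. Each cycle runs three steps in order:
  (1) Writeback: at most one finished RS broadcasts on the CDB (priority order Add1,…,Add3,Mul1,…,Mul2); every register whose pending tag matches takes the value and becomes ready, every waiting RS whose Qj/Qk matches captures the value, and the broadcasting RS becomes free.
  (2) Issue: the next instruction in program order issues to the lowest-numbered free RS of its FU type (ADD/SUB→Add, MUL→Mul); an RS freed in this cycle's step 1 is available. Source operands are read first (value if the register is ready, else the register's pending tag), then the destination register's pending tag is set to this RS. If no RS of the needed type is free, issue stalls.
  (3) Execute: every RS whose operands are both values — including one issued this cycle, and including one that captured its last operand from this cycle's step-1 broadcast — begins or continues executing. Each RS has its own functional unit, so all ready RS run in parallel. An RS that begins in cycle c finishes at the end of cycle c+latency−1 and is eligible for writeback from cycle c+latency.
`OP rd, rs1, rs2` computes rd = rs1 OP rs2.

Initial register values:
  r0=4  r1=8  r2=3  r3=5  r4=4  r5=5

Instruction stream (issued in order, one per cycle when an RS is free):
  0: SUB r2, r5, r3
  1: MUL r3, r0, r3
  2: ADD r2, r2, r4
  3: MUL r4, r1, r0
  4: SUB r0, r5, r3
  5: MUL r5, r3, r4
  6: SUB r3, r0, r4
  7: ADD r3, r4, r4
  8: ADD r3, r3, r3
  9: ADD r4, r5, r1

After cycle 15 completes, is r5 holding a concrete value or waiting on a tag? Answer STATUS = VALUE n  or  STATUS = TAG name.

STATUS = VALUE 640

cycle 1: issue SUB r2<-Add1 // r0:4,r1:8,r2:Add1,r3:5,r4:4,r5:5
cycle 2: issue MUL r3<-Mul1 // r0:4,r1:8,r2:Add1,r3:Mul1,r4:4,r5:5
cycle 3: CDB Add1=0; issue ADD r2<-Add1 // r0:4,r1:8,r2:Add1,r3:Mul1,r4:4,r5:5
cycle 4: issue MUL r4<-Mul2 // r0:4,r1:8,r2:Add1,r3:Mul1,r4:Mul2,r5:5
cycle 5: CDB Add1=4; issue SUB r0<-Add1 // r0:Add1,r1:8,r2:4,r3:Mul1,r4:Mul2,r5:5
cycle 6: CDB Mul1=20; issue MUL r5<-Mul1 // r0:Add1,r1:8,r2:4,r3:20,r4:Mul2,r5:Mul1
cycle 7: issue SUB r3<-Add2 // r0:Add1,r1:8,r2:4,r3:Add2,r4:Mul2,r5:Mul1
cycle 8: CDB Add1=-15; issue ADD r3<-Add1 // r0:-15,r1:8,r2:4,r3:Add1,r4:Mul2,r5:Mul1
cycle 9: CDB Mul2=32; issue ADD r3<-Add3 // r0:-15,r1:8,r2:4,r3:Add3,r4:32,r5:Mul1
cycle 10: stall // r0:-15,r1:8,r2:4,r3:Add3,r4:32,r5:Mul1
cycle 11: CDB Add1=64; issue ADD r4<-Add1 // r0:-15,r1:8,r2:4,r3:Add3,r4:Add1,r5:Mul1
cycle 12: CDB Add2=-47 // r0:-15,r1:8,r2:4,r3:Add3,r4:Add1,r5:Mul1
cycle 13: CDB Add3=128 // r0:-15,r1:8,r2:4,r3:128,r4:Add1,r5:Mul1
cycle 14: CDB Mul1=640 // r0:-15,r1:8,r2:4,r3:128,r4:Add1,r5:640
cycle 15: - // r0:-15,r1:8,r2:4,r3:128,r4:Add1,r5:640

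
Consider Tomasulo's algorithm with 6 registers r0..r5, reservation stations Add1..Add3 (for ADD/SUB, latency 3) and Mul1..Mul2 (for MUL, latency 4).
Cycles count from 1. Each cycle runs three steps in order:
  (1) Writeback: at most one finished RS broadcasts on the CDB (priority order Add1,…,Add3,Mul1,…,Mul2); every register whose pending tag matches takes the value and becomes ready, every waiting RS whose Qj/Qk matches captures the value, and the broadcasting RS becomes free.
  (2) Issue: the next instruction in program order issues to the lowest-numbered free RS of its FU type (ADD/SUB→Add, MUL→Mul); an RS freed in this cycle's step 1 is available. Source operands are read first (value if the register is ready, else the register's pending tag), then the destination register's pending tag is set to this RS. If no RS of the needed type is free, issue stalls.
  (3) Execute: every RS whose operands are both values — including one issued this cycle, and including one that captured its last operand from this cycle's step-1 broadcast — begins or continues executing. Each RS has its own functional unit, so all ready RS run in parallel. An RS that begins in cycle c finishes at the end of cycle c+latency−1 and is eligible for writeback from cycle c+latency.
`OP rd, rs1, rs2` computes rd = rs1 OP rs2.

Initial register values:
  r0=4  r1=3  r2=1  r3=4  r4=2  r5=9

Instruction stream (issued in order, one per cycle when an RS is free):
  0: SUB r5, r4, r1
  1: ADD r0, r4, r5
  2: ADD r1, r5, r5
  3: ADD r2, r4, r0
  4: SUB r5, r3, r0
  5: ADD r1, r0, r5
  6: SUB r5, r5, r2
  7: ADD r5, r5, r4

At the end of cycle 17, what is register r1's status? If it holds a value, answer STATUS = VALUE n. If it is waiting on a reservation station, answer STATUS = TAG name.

  c1: issue SUB r5<-Add1  regs: r0:4,r1:3,r2:1,r3:4,r4:2,r5:Add1
  c2: issue ADD r0<-Add2  regs: r0:Add2,r1:3,r2:1,r3:4,r4:2,r5:Add1
  c3: issue ADD r1<-Add3  regs: r0:Add2,r1:Add3,r2:1,r3:4,r4:2,r5:Add1
  c4: CDB Add1=-1; issue ADD r2<-Add1  regs: r0:Add2,r1:Add3,r2:Add1,r3:4,r4:2,r5:-1
  c5: stall  regs: r0:Add2,r1:Add3,r2:Add1,r3:4,r4:2,r5:-1
  c6: stall  regs: r0:Add2,r1:Add3,r2:Add1,r3:4,r4:2,r5:-1
  c7: CDB Add2=1; issue SUB r5<-Add2  regs: r0:1,r1:Add3,r2:Add1,r3:4,r4:2,r5:Add2
  c8: CDB Add3=-2; issue ADD r1<-Add3  regs: r0:1,r1:Add3,r2:Add1,r3:4,r4:2,r5:Add2
  c9: stall  regs: r0:1,r1:Add3,r2:Add1,r3:4,r4:2,r5:Add2
  c10: CDB Add1=3; issue SUB r5<-Add1  regs: r0:1,r1:Add3,r2:3,r3:4,r4:2,r5:Add1
  c11: CDB Add2=3; issue ADD r5<-Add2  regs: r0:1,r1:Add3,r2:3,r3:4,r4:2,r5:Add2
  c12: -  regs: r0:1,r1:Add3,r2:3,r3:4,r4:2,r5:Add2
  c13: -  regs: r0:1,r1:Add3,r2:3,r3:4,r4:2,r5:Add2
  c14: CDB Add1=0  regs: r0:1,r1:Add3,r2:3,r3:4,r4:2,r5:Add2
  c15: CDB Add3=4  regs: r0:1,r1:4,r2:3,r3:4,r4:2,r5:Add2
  c16: -  regs: r0:1,r1:4,r2:3,r3:4,r4:2,r5:Add2
  c17: CDB Add2=2  regs: r0:1,r1:4,r2:3,r3:4,r4:2,r5:2

STATUS = VALUE 4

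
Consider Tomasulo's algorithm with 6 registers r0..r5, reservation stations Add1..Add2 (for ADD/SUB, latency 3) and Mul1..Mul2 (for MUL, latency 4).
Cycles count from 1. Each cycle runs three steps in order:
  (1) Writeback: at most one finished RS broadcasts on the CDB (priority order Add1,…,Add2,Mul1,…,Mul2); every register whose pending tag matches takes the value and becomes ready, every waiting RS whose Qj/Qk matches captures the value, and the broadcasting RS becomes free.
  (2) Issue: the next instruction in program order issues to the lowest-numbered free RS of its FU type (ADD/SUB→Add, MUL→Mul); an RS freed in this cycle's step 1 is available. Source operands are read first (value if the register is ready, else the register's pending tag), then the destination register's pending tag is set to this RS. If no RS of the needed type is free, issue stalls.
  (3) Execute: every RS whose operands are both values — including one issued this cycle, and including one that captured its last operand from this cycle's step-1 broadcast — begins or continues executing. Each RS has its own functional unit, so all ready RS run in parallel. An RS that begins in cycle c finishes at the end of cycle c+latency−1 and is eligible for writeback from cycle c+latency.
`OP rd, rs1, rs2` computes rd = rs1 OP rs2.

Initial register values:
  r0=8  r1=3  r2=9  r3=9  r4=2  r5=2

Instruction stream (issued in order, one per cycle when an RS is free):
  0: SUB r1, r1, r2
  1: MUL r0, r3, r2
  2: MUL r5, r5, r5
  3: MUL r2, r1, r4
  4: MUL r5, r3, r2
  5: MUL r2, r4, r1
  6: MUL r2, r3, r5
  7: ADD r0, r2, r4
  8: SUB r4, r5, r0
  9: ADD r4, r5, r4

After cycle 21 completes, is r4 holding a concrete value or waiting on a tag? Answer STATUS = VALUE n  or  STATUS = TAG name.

STATUS = TAG Add2

  c1: issue SUB r1<-Add1  regs: r0:8,r1:Add1,r2:9,r3:9,r4:2,r5:2
  c2: issue MUL r0<-Mul1  regs: r0:Mul1,r1:Add1,r2:9,r3:9,r4:2,r5:2
  c3: issue MUL r5<-Mul2  regs: r0:Mul1,r1:Add1,r2:9,r3:9,r4:2,r5:Mul2
  c4: CDB Add1=-6; stall  regs: r0:Mul1,r1:-6,r2:9,r3:9,r4:2,r5:Mul2
  c5: stall  regs: r0:Mul1,r1:-6,r2:9,r3:9,r4:2,r5:Mul2
  c6: CDB Mul1=81; issue MUL r2<-Mul1  regs: r0:81,r1:-6,r2:Mul1,r3:9,r4:2,r5:Mul2
  c7: CDB Mul2=4; issue MUL r5<-Mul2  regs: r0:81,r1:-6,r2:Mul1,r3:9,r4:2,r5:Mul2
  c8: stall  regs: r0:81,r1:-6,r2:Mul1,r3:9,r4:2,r5:Mul2
  c9: stall  regs: r0:81,r1:-6,r2:Mul1,r3:9,r4:2,r5:Mul2
  c10: CDB Mul1=-12; issue MUL r2<-Mul1  regs: r0:81,r1:-6,r2:Mul1,r3:9,r4:2,r5:Mul2
  c11: stall  regs: r0:81,r1:-6,r2:Mul1,r3:9,r4:2,r5:Mul2
  c12: stall  regs: r0:81,r1:-6,r2:Mul1,r3:9,r4:2,r5:Mul2
  c13: stall  regs: r0:81,r1:-6,r2:Mul1,r3:9,r4:2,r5:Mul2
  c14: CDB Mul1=-12; issue MUL r2<-Mul1  regs: r0:81,r1:-6,r2:Mul1,r3:9,r4:2,r5:Mul2
  c15: CDB Mul2=-108; issue ADD r0<-Add1  regs: r0:Add1,r1:-6,r2:Mul1,r3:9,r4:2,r5:-108
  c16: issue SUB r4<-Add2  regs: r0:Add1,r1:-6,r2:Mul1,r3:9,r4:Add2,r5:-108
  c17: stall  regs: r0:Add1,r1:-6,r2:Mul1,r3:9,r4:Add2,r5:-108
  c18: stall  regs: r0:Add1,r1:-6,r2:Mul1,r3:9,r4:Add2,r5:-108
  c19: CDB Mul1=-972; stall  regs: r0:Add1,r1:-6,r2:-972,r3:9,r4:Add2,r5:-108
  c20: stall  regs: r0:Add1,r1:-6,r2:-972,r3:9,r4:Add2,r5:-108
  c21: stall  regs: r0:Add1,r1:-6,r2:-972,r3:9,r4:Add2,r5:-108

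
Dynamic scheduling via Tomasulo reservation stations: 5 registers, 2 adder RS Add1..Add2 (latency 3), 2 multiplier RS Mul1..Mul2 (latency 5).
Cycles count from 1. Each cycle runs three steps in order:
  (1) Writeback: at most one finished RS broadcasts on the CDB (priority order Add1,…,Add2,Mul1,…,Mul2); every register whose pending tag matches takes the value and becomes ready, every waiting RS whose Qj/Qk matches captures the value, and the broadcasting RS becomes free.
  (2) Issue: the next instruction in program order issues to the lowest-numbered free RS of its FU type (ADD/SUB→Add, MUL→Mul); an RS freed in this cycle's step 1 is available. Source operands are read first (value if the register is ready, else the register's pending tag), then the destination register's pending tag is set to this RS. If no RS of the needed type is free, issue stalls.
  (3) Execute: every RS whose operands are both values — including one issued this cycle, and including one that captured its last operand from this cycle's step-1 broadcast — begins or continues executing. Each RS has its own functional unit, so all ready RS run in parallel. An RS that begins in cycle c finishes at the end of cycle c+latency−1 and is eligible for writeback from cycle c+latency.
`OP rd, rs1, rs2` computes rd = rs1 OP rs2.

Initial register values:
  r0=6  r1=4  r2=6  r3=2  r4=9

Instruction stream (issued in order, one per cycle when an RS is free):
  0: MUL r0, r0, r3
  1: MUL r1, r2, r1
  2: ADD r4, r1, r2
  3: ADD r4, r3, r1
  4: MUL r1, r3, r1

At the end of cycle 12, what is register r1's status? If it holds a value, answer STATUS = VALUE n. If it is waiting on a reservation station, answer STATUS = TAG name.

c1: issue MUL r0<-Mul1 | r0:Mul1,r1:4,r2:6,r3:2,r4:9
c2: issue MUL r1<-Mul2 | r0:Mul1,r1:Mul2,r2:6,r3:2,r4:9
c3: issue ADD r4<-Add1 | r0:Mul1,r1:Mul2,r2:6,r3:2,r4:Add1
c4: issue ADD r4<-Add2 | r0:Mul1,r1:Mul2,r2:6,r3:2,r4:Add2
c5: stall | r0:Mul1,r1:Mul2,r2:6,r3:2,r4:Add2
c6: CDB Mul1=12; issue MUL r1<-Mul1 | r0:12,r1:Mul1,r2:6,r3:2,r4:Add2
c7: CDB Mul2=24 | r0:12,r1:Mul1,r2:6,r3:2,r4:Add2
c8: - | r0:12,r1:Mul1,r2:6,r3:2,r4:Add2
c9: - | r0:12,r1:Mul1,r2:6,r3:2,r4:Add2
c10: CDB Add1=30 | r0:12,r1:Mul1,r2:6,r3:2,r4:Add2
c11: CDB Add2=26 | r0:12,r1:Mul1,r2:6,r3:2,r4:26
c12: CDB Mul1=48 | r0:12,r1:48,r2:6,r3:2,r4:26

STATUS = VALUE 48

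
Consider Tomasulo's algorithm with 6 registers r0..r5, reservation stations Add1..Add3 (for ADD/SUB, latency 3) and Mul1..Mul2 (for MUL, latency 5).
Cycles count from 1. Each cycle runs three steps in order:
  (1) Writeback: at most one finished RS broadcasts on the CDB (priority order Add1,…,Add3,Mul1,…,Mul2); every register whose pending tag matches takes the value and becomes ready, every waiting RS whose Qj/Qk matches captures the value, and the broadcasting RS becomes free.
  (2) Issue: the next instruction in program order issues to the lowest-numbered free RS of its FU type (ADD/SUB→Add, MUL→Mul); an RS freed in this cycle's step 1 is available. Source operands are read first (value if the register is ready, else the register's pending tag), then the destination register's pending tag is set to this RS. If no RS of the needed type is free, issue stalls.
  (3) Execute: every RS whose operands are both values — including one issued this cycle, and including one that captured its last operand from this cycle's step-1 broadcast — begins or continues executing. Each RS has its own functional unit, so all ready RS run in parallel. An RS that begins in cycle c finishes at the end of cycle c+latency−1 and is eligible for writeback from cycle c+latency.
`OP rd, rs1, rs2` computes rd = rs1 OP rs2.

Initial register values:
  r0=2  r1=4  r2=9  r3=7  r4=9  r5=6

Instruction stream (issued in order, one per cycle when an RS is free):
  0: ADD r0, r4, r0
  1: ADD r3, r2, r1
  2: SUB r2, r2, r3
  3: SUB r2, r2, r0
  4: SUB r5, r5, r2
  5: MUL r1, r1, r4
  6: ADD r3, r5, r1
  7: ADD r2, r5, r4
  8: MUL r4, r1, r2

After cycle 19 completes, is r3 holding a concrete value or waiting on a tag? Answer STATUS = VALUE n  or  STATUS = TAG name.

  c1: issue ADD r0<-Add1  regs: r0:Add1,r1:4,r2:9,r3:7,r4:9,r5:6
  c2: issue ADD r3<-Add2  regs: r0:Add1,r1:4,r2:9,r3:Add2,r4:9,r5:6
  c3: issue SUB r2<-Add3  regs: r0:Add1,r1:4,r2:Add3,r3:Add2,r4:9,r5:6
  c4: CDB Add1=11; issue SUB r2<-Add1  regs: r0:11,r1:4,r2:Add1,r3:Add2,r4:9,r5:6
  c5: CDB Add2=13; issue SUB r5<-Add2  regs: r0:11,r1:4,r2:Add1,r3:13,r4:9,r5:Add2
  c6: issue MUL r1<-Mul1  regs: r0:11,r1:Mul1,r2:Add1,r3:13,r4:9,r5:Add2
  c7: stall  regs: r0:11,r1:Mul1,r2:Add1,r3:13,r4:9,r5:Add2
  c8: CDB Add3=-4; issue ADD r3<-Add3  regs: r0:11,r1:Mul1,r2:Add1,r3:Add3,r4:9,r5:Add2
  c9: stall  regs: r0:11,r1:Mul1,r2:Add1,r3:Add3,r4:9,r5:Add2
  c10: stall  regs: r0:11,r1:Mul1,r2:Add1,r3:Add3,r4:9,r5:Add2
  c11: CDB Add1=-15; issue ADD r2<-Add1  regs: r0:11,r1:Mul1,r2:Add1,r3:Add3,r4:9,r5:Add2
  c12: CDB Mul1=36; issue MUL r4<-Mul1  regs: r0:11,r1:36,r2:Add1,r3:Add3,r4:Mul1,r5:Add2
  c13: -  regs: r0:11,r1:36,r2:Add1,r3:Add3,r4:Mul1,r5:Add2
  c14: CDB Add2=21  regs: r0:11,r1:36,r2:Add1,r3:Add3,r4:Mul1,r5:21
  c15: -  regs: r0:11,r1:36,r2:Add1,r3:Add3,r4:Mul1,r5:21
  c16: -  regs: r0:11,r1:36,r2:Add1,r3:Add3,r4:Mul1,r5:21
  c17: CDB Add1=30  regs: r0:11,r1:36,r2:30,r3:Add3,r4:Mul1,r5:21
  c18: CDB Add3=57  regs: r0:11,r1:36,r2:30,r3:57,r4:Mul1,r5:21
  c19: -  regs: r0:11,r1:36,r2:30,r3:57,r4:Mul1,r5:21

STATUS = VALUE 57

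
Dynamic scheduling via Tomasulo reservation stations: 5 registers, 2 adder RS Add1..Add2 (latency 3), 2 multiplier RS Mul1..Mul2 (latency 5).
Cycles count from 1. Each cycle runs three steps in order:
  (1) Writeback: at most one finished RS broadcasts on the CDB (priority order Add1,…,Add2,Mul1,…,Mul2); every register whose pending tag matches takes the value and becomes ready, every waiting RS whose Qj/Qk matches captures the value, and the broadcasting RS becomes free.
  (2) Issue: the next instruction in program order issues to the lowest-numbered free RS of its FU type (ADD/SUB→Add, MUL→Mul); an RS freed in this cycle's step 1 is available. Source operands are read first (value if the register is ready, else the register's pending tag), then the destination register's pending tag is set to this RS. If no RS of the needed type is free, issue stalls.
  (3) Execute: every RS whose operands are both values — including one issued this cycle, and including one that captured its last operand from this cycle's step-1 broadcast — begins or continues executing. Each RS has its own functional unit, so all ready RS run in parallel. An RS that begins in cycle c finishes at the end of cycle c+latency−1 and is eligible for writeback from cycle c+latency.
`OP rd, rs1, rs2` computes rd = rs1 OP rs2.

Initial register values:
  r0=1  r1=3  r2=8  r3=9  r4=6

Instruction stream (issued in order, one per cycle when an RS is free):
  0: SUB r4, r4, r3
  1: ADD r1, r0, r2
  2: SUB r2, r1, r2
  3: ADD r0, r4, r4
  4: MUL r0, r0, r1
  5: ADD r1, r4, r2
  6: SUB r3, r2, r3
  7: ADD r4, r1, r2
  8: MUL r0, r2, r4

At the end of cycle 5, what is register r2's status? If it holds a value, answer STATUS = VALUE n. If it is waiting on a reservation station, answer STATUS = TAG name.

  c1: issue SUB r4<-Add1  regs: r0:1,r1:3,r2:8,r3:9,r4:Add1
  c2: issue ADD r1<-Add2  regs: r0:1,r1:Add2,r2:8,r3:9,r4:Add1
  c3: stall  regs: r0:1,r1:Add2,r2:8,r3:9,r4:Add1
  c4: CDB Add1=-3; issue SUB r2<-Add1  regs: r0:1,r1:Add2,r2:Add1,r3:9,r4:-3
  c5: CDB Add2=9; issue ADD r0<-Add2  regs: r0:Add2,r1:9,r2:Add1,r3:9,r4:-3

STATUS = TAG Add1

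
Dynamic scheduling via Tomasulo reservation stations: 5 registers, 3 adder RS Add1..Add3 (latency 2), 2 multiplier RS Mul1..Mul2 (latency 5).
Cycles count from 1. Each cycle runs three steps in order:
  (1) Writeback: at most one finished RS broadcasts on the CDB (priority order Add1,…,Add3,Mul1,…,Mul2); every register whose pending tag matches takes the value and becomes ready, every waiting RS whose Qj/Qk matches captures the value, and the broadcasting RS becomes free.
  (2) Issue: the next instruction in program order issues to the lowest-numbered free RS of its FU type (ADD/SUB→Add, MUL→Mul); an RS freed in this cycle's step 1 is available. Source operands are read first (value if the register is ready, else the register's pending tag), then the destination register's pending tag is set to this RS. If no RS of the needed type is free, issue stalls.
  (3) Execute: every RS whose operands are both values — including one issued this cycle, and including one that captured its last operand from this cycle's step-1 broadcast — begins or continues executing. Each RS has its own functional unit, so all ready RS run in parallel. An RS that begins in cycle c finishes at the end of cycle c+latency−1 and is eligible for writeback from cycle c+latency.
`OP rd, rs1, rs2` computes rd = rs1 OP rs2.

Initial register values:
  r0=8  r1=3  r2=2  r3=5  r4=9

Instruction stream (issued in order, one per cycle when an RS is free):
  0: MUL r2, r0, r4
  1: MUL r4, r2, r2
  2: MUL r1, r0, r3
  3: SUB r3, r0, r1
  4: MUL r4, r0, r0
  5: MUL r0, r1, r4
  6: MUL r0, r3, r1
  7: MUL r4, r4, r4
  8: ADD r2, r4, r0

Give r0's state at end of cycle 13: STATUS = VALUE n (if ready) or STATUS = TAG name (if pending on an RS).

cycle 1: issue MUL r2<-Mul1 // r0:8,r1:3,r2:Mul1,r3:5,r4:9
cycle 2: issue MUL r4<-Mul2 // r0:8,r1:3,r2:Mul1,r3:5,r4:Mul2
cycle 3: stall // r0:8,r1:3,r2:Mul1,r3:5,r4:Mul2
cycle 4: stall // r0:8,r1:3,r2:Mul1,r3:5,r4:Mul2
cycle 5: stall // r0:8,r1:3,r2:Mul1,r3:5,r4:Mul2
cycle 6: CDB Mul1=72; issue MUL r1<-Mul1 // r0:8,r1:Mul1,r2:72,r3:5,r4:Mul2
cycle 7: issue SUB r3<-Add1 // r0:8,r1:Mul1,r2:72,r3:Add1,r4:Mul2
cycle 8: stall // r0:8,r1:Mul1,r2:72,r3:Add1,r4:Mul2
cycle 9: stall // r0:8,r1:Mul1,r2:72,r3:Add1,r4:Mul2
cycle 10: stall // r0:8,r1:Mul1,r2:72,r3:Add1,r4:Mul2
cycle 11: CDB Mul1=40; issue MUL r4<-Mul1 // r0:8,r1:40,r2:72,r3:Add1,r4:Mul1
cycle 12: CDB Mul2=5184; issue MUL r0<-Mul2 // r0:Mul2,r1:40,r2:72,r3:Add1,r4:Mul1
cycle 13: CDB Add1=-32; stall // r0:Mul2,r1:40,r2:72,r3:-32,r4:Mul1

STATUS = TAG Mul2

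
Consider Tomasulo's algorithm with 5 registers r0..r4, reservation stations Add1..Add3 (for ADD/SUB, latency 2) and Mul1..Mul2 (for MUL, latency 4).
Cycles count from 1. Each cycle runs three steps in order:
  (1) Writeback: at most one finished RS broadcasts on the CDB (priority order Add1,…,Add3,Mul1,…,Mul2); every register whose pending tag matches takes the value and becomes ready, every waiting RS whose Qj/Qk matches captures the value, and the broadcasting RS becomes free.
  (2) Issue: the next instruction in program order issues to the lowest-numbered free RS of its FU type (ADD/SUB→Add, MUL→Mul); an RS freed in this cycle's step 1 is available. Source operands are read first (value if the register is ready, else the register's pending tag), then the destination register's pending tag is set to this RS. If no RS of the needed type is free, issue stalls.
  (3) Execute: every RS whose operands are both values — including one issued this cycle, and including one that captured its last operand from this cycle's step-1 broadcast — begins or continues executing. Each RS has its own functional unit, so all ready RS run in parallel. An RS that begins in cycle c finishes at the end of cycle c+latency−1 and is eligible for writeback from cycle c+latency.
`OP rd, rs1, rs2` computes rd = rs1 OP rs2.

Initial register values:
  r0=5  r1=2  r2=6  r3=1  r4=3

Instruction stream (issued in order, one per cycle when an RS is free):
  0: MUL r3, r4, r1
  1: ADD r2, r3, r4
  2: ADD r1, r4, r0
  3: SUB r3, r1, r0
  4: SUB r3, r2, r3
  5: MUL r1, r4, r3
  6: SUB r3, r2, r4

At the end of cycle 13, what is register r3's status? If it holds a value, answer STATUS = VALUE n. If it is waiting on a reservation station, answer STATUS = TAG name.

  c1: issue MUL r3<-Mul1  regs: r0:5,r1:2,r2:6,r3:Mul1,r4:3
  c2: issue ADD r2<-Add1  regs: r0:5,r1:2,r2:Add1,r3:Mul1,r4:3
  c3: issue ADD r1<-Add2  regs: r0:5,r1:Add2,r2:Add1,r3:Mul1,r4:3
  c4: issue SUB r3<-Add3  regs: r0:5,r1:Add2,r2:Add1,r3:Add3,r4:3
  c5: CDB Add2=8; issue SUB r3<-Add2  regs: r0:5,r1:8,r2:Add1,r3:Add2,r4:3
  c6: CDB Mul1=6; issue MUL r1<-Mul1  regs: r0:5,r1:Mul1,r2:Add1,r3:Add2,r4:3
  c7: CDB Add3=3; issue SUB r3<-Add3  regs: r0:5,r1:Mul1,r2:Add1,r3:Add3,r4:3
  c8: CDB Add1=9  regs: r0:5,r1:Mul1,r2:9,r3:Add3,r4:3
  c9: -  regs: r0:5,r1:Mul1,r2:9,r3:Add3,r4:3
  c10: CDB Add2=6  regs: r0:5,r1:Mul1,r2:9,r3:Add3,r4:3
  c11: CDB Add3=6  regs: r0:5,r1:Mul1,r2:9,r3:6,r4:3
  c12: -  regs: r0:5,r1:Mul1,r2:9,r3:6,r4:3
  c13: -  regs: r0:5,r1:Mul1,r2:9,r3:6,r4:3

STATUS = VALUE 6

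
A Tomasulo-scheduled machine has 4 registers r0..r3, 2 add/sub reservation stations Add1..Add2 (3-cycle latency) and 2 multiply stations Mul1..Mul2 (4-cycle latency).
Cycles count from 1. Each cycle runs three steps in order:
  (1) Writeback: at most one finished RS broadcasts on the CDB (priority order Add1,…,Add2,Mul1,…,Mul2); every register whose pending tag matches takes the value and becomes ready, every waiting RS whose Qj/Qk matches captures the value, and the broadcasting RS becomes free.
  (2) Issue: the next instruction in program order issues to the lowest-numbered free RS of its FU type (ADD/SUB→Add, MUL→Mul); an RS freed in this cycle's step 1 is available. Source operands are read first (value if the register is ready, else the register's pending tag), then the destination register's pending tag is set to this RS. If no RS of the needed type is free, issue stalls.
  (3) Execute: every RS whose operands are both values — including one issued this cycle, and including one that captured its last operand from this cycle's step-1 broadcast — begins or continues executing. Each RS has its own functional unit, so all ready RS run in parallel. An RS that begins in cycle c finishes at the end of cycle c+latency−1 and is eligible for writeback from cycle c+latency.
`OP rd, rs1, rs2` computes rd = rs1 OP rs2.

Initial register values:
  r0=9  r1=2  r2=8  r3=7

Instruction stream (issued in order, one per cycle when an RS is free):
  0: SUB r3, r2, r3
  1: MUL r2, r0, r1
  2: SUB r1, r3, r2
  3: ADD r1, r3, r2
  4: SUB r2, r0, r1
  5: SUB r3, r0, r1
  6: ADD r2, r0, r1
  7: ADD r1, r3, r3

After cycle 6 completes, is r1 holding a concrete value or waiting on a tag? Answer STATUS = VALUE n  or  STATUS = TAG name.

cycle 1: issue SUB r3<-Add1 // r0:9,r1:2,r2:8,r3:Add1
cycle 2: issue MUL r2<-Mul1 // r0:9,r1:2,r2:Mul1,r3:Add1
cycle 3: issue SUB r1<-Add2 // r0:9,r1:Add2,r2:Mul1,r3:Add1
cycle 4: CDB Add1=1; issue ADD r1<-Add1 // r0:9,r1:Add1,r2:Mul1,r3:1
cycle 5: stall // r0:9,r1:Add1,r2:Mul1,r3:1
cycle 6: CDB Mul1=18; stall // r0:9,r1:Add1,r2:18,r3:1

STATUS = TAG Add1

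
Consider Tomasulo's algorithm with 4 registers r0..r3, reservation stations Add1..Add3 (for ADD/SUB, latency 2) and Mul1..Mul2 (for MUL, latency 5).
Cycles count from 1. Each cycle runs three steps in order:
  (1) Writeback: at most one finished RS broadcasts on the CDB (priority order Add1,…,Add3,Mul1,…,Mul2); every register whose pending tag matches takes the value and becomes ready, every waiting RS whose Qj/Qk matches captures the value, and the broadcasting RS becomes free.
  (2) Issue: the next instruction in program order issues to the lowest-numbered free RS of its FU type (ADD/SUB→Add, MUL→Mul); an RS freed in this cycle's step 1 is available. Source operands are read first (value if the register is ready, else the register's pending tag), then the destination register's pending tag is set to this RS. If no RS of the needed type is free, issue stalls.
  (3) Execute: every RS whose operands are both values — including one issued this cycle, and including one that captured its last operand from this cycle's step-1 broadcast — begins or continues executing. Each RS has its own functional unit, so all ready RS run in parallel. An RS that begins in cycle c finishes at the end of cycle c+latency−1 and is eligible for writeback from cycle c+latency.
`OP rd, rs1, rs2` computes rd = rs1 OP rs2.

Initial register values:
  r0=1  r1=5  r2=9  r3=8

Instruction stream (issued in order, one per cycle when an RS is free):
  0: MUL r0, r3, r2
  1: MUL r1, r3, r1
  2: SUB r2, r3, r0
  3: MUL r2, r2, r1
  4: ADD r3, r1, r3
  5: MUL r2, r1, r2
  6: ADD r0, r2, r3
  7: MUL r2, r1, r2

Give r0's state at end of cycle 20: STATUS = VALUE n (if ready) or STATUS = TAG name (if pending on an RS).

STATUS = VALUE -102352

c1: issue MUL r0<-Mul1 | r0:Mul1,r1:5,r2:9,r3:8
c2: issue MUL r1<-Mul2 | r0:Mul1,r1:Mul2,r2:9,r3:8
c3: issue SUB r2<-Add1 | r0:Mul1,r1:Mul2,r2:Add1,r3:8
c4: stall | r0:Mul1,r1:Mul2,r2:Add1,r3:8
c5: stall | r0:Mul1,r1:Mul2,r2:Add1,r3:8
c6: CDB Mul1=72; issue MUL r2<-Mul1 | r0:72,r1:Mul2,r2:Mul1,r3:8
c7: CDB Mul2=40; issue ADD r3<-Add2 | r0:72,r1:40,r2:Mul1,r3:Add2
c8: CDB Add1=-64; issue MUL r2<-Mul2 | r0:72,r1:40,r2:Mul2,r3:Add2
c9: CDB Add2=48; issue ADD r0<-Add1 | r0:Add1,r1:40,r2:Mul2,r3:48
c10: stall | r0:Add1,r1:40,r2:Mul2,r3:48
c11: stall | r0:Add1,r1:40,r2:Mul2,r3:48
c12: stall | r0:Add1,r1:40,r2:Mul2,r3:48
c13: CDB Mul1=-2560; issue MUL r2<-Mul1 | r0:Add1,r1:40,r2:Mul1,r3:48
c14: - | r0:Add1,r1:40,r2:Mul1,r3:48
c15: - | r0:Add1,r1:40,r2:Mul1,r3:48
c16: - | r0:Add1,r1:40,r2:Mul1,r3:48
c17: - | r0:Add1,r1:40,r2:Mul1,r3:48
c18: CDB Mul2=-102400 | r0:Add1,r1:40,r2:Mul1,r3:48
c19: - | r0:Add1,r1:40,r2:Mul1,r3:48
c20: CDB Add1=-102352 | r0:-102352,r1:40,r2:Mul1,r3:48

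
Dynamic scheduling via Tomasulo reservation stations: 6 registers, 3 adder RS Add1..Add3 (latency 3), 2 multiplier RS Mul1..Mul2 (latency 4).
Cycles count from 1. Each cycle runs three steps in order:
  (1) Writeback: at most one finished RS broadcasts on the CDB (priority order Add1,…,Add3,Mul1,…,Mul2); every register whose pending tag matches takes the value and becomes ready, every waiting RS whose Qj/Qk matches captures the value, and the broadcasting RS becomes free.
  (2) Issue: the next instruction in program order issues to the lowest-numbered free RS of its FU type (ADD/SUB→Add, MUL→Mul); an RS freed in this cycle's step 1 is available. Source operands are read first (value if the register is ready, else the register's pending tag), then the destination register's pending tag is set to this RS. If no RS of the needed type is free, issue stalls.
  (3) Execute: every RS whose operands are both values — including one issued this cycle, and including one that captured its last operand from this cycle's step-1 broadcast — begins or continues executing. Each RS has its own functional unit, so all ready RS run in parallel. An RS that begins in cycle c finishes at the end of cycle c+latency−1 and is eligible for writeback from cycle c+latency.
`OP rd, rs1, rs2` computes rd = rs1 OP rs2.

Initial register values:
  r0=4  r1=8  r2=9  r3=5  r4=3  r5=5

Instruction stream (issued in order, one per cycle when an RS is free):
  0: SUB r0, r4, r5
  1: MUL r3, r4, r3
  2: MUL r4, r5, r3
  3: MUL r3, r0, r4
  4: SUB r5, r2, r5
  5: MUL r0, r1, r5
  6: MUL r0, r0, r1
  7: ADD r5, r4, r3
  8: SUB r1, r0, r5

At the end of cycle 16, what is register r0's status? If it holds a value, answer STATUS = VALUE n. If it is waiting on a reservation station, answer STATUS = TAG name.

STATUS = TAG Mul1

  c1: issue SUB r0<-Add1  regs: r0:Add1,r1:8,r2:9,r3:5,r4:3,r5:5
  c2: issue MUL r3<-Mul1  regs: r0:Add1,r1:8,r2:9,r3:Mul1,r4:3,r5:5
  c3: issue MUL r4<-Mul2  regs: r0:Add1,r1:8,r2:9,r3:Mul1,r4:Mul2,r5:5
  c4: CDB Add1=-2; stall  regs: r0:-2,r1:8,r2:9,r3:Mul1,r4:Mul2,r5:5
  c5: stall  regs: r0:-2,r1:8,r2:9,r3:Mul1,r4:Mul2,r5:5
  c6: CDB Mul1=15; issue MUL r3<-Mul1  regs: r0:-2,r1:8,r2:9,r3:Mul1,r4:Mul2,r5:5
  c7: issue SUB r5<-Add1  regs: r0:-2,r1:8,r2:9,r3:Mul1,r4:Mul2,r5:Add1
  c8: stall  regs: r0:-2,r1:8,r2:9,r3:Mul1,r4:Mul2,r5:Add1
  c9: stall  regs: r0:-2,r1:8,r2:9,r3:Mul1,r4:Mul2,r5:Add1
  c10: CDB Add1=4; stall  regs: r0:-2,r1:8,r2:9,r3:Mul1,r4:Mul2,r5:4
  c11: CDB Mul2=75; issue MUL r0<-Mul2  regs: r0:Mul2,r1:8,r2:9,r3:Mul1,r4:75,r5:4
  c12: stall  regs: r0:Mul2,r1:8,r2:9,r3:Mul1,r4:75,r5:4
  c13: stall  regs: r0:Mul2,r1:8,r2:9,r3:Mul1,r4:75,r5:4
  c14: stall  regs: r0:Mul2,r1:8,r2:9,r3:Mul1,r4:75,r5:4
  c15: CDB Mul1=-150; issue MUL r0<-Mul1  regs: r0:Mul1,r1:8,r2:9,r3:-150,r4:75,r5:4
  c16: CDB Mul2=32; issue ADD r5<-Add1  regs: r0:Mul1,r1:8,r2:9,r3:-150,r4:75,r5:Add1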